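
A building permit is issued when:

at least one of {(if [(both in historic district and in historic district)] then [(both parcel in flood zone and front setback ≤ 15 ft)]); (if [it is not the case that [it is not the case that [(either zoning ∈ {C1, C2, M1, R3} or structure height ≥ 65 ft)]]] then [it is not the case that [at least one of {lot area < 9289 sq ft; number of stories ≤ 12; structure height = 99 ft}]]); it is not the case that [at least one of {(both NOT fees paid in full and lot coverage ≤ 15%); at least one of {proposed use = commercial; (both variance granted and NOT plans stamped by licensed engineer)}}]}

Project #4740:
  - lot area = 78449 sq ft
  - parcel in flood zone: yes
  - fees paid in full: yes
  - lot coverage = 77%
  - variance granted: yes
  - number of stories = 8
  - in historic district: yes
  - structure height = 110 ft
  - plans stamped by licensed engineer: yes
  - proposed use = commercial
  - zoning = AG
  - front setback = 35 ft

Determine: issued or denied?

Atomic conditions:
  in historic district: yes → true
  parcel in flood zone: yes → true
  front setback ≤ 15 ft: 35 ≤ 15 is false
  zoning ∈ {C1, C2, M1, R3}: AG is not in the set → false
  structure height ≥ 65 ft: 110 ≥ 65 is true
  lot area < 9289 sq ft: 78449 < 9289 is false
  number of stories ≤ 12: 8 ≤ 12 is true
  structure height = 99 ft: 110 == 99 is false
  NOT fees paid in full: yes → false
  lot coverage ≤ 15%: 77 ≤ 15 is false
  proposed use = commercial: commercial == commercial is true
  variance granted: yes → true
  NOT plans stamped by licensed engineer: yes → false
Combine:
[1.1] true AND true = true
[1.2] true AND false = false
[1] true → false = false
[2.1.1.1] false OR true = true
[2.1.1] NOT true = false
[2.1] NOT false = true
[2.2.1] false OR true OR false = true
[2.2] NOT true = false
[2] true → false = false
[3.1.1] false AND false = false
[3.1.2.2] true AND false = false
[3.1.2] true OR false = true
[3.1] false OR true = true
[3] NOT true = false
[root] false OR false OR false = false
Overall: false → denied

Denied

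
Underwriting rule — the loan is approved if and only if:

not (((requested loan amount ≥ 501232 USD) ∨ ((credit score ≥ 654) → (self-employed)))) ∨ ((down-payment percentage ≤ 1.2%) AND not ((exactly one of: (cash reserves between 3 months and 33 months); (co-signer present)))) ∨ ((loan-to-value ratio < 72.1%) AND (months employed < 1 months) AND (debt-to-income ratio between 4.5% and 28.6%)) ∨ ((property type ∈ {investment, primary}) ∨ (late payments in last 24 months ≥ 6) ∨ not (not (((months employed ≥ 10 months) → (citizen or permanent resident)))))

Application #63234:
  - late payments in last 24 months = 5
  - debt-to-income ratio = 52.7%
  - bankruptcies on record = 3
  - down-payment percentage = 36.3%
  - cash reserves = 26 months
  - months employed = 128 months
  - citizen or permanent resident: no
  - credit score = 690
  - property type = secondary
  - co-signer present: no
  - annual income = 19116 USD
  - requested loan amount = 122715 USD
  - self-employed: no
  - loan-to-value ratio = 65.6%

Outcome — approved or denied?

Approved

Atomic conditions:
  requested loan amount ≥ 501232 USD: 122715 ≥ 501232 is false
  credit score ≥ 654: 690 ≥ 654 is true
  self-employed: no → false
  down-payment percentage ≤ 1.2%: 36.3 ≤ 1.2 is false
  cash reserves between 3 months and 33 months: 26 in [3, 33] is true
  co-signer present: no → false
  loan-to-value ratio < 72.1%: 65.6 < 72.1 is true
  months employed < 1 months: 128 < 1 is false
  debt-to-income ratio between 4.5% and 28.6%: 52.7 in [4.5, 28.6] is false
  property type ∈ {investment, primary}: secondary is not in the set → false
  late payments in last 24 months ≥ 6: 5 ≥ 6 is false
  months employed ≥ 10 months: 128 ≥ 10 is true
  citizen or permanent resident: no → false
Combine:
[1.1.2] true → false = false
[1.1] false OR false = false
[1] NOT false = true
[2.2.1] exactly-one(true, false) = true
[2.2] NOT true = false
[2] false AND false = false
[3] true AND false AND false = false
[4.3.1.1] true → false = false
[4.3.1] NOT false = true
[4.3] NOT true = false
[4] false OR false OR false = false
[root] true OR false OR false OR false = true
Overall: true → approved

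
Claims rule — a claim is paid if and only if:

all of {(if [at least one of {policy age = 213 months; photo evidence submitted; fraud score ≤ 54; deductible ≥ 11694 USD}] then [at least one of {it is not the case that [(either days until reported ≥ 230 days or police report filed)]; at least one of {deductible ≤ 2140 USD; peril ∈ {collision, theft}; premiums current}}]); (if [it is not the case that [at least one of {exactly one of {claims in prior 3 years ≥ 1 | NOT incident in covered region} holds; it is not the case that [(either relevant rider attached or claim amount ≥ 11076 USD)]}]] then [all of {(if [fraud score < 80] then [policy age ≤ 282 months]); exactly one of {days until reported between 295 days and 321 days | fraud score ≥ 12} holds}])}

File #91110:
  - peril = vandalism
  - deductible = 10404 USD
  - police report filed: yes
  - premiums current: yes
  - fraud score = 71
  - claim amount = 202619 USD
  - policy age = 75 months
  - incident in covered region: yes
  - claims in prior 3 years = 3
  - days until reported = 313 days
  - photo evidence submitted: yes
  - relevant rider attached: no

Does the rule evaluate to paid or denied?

Paid

Atomic conditions:
  policy age = 213 months: 75 == 213 is false
  photo evidence submitted: yes → true
  fraud score ≤ 54: 71 ≤ 54 is false
  deductible ≥ 11694 USD: 10404 ≥ 11694 is false
  days until reported ≥ 230 days: 313 ≥ 230 is true
  police report filed: yes → true
  deductible ≤ 2140 USD: 10404 ≤ 2140 is false
  peril ∈ {collision, theft}: vandalism is not in the set → false
  premiums current: yes → true
  claims in prior 3 years ≥ 1: 3 ≥ 1 is true
  NOT incident in covered region: yes → false
  relevant rider attached: no → false
  claim amount ≥ 11076 USD: 202619 ≥ 11076 is true
  fraud score < 80: 71 < 80 is true
  policy age ≤ 282 months: 75 ≤ 282 is true
  days until reported between 295 days and 321 days: 313 in [295, 321] is true
  fraud score ≥ 12: 71 ≥ 12 is true
Combine:
[1.1] false OR true OR false OR false = true
[1.2.1.1] true OR true = true
[1.2.1] NOT true = false
[1.2.2] false OR false OR true = true
[1.2] false OR true = true
[1] true → true = true
[2.1.1.1] exactly-one(true, false) = true
[2.1.1.2.1] false OR true = true
[2.1.1.2] NOT true = false
[2.1.1] true OR false = true
[2.1] NOT true = false
[2.2.1] true → true = true
[2.2.2] exactly-one(true, true) = false
[2.2] true AND false = false
[2] false → false (antecedent false ⇒ implication holds) = true
[root] true AND true = true
Overall: true → paid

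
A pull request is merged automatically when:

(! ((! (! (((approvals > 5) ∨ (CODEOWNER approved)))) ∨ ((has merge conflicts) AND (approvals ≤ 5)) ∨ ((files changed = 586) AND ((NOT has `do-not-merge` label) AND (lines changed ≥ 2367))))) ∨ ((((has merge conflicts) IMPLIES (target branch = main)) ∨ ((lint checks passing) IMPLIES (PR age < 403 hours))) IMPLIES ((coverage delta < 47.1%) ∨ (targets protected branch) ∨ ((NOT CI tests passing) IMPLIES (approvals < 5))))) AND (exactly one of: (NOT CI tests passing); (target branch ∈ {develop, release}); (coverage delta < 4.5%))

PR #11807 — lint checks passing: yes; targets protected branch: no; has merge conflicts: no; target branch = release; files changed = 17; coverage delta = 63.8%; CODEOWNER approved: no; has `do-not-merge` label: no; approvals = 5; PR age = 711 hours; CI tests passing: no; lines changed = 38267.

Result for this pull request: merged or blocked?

Blocked

Atomic conditions:
  approvals > 5: 5 > 5 is false
  CODEOWNER approved: no → false
  has merge conflicts: no → false
  approvals ≤ 5: 5 ≤ 5 is true
  files changed = 586: 17 == 586 is false
  NOT has `do-not-merge` label: no → true
  lines changed ≥ 2367: 38267 ≥ 2367 is true
  target branch = main: release == main is false
  lint checks passing: yes → true
  PR age < 403 hours: 711 < 403 is false
  coverage delta < 47.1%: 63.8 < 47.1 is false
  targets protected branch: no → false
  NOT CI tests passing: no → true
  approvals < 5: 5 < 5 is false
  target branch ∈ {develop, release}: release is in the set → true
  coverage delta < 4.5%: 63.8 < 4.5 is false
Combine:
[1.1.1.1.1.1] false OR false = false
[1.1.1.1.1] NOT false = true
[1.1.1.1] NOT true = false
[1.1.1.2] false AND true = false
[1.1.1.3.2] true AND true = true
[1.1.1.3] false AND true = false
[1.1.1] false OR false OR false = false
[1.1] NOT false = true
[1.2.1.1] false → false (antecedent false ⇒ implication holds) = true
[1.2.1.2] true → false = false
[1.2.1] true OR false = true
[1.2.2.3] true → false = false
[1.2.2] false OR false OR false = false
[1.2] true → false = false
[1] true OR false = true
[2] exactly-one(true, true, false) = false
[root] true AND false = false
Overall: false → blocked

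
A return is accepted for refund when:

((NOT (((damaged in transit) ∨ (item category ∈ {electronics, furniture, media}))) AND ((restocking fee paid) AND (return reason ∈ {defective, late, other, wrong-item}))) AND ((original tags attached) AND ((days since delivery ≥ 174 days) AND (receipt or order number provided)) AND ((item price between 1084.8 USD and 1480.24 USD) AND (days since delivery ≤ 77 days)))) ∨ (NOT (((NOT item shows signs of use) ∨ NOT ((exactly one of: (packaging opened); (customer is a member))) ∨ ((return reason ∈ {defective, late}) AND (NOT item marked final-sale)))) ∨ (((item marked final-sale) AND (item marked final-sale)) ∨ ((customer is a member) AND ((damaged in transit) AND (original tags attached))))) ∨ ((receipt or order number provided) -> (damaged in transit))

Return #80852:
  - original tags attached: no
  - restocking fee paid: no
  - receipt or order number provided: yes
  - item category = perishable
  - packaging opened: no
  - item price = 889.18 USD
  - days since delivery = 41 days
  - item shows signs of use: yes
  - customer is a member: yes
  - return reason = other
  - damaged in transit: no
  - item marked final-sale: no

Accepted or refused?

Atomic conditions:
  damaged in transit: no → false
  item category ∈ {electronics, furniture, media}: perishable is not in the set → false
  restocking fee paid: no → false
  return reason ∈ {defective, late, other, wrong-item}: other is in the set → true
  original tags attached: no → false
  days since delivery ≥ 174 days: 41 ≥ 174 is false
  receipt or order number provided: yes → true
  item price between 1084.8 USD and 1480.24 USD: 889.18 in [1084.8, 1480.24] is false
  days since delivery ≤ 77 days: 41 ≤ 77 is true
  NOT item shows signs of use: yes → false
  packaging opened: no → false
  customer is a member: yes → true
  return reason ∈ {defective, late}: other is not in the set → false
  NOT item marked final-sale: no → true
  item marked final-sale: no → false
Combine:
[1.1.1.1] false OR false = false
[1.1.1] NOT false = true
[1.1.2] false AND true = false
[1.1] true AND false = false
[1.2.2] false AND true = false
[1.2.3] false AND true = false
[1.2] false AND false AND false = false
[1] false AND false = false
[2.1.1.2.1] exactly-one(false, true) = true
[2.1.1.2] NOT true = false
[2.1.1.3] false AND true = false
[2.1.1] false OR false OR false = false
[2.1] NOT false = true
[2.2.1] false AND false = false
[2.2.2.2] false AND false = false
[2.2.2] true AND false = false
[2.2] false OR false = false
[2] true OR false = true
[3] true → false = false
[root] false OR true OR false = true
Overall: true → accepted

Accepted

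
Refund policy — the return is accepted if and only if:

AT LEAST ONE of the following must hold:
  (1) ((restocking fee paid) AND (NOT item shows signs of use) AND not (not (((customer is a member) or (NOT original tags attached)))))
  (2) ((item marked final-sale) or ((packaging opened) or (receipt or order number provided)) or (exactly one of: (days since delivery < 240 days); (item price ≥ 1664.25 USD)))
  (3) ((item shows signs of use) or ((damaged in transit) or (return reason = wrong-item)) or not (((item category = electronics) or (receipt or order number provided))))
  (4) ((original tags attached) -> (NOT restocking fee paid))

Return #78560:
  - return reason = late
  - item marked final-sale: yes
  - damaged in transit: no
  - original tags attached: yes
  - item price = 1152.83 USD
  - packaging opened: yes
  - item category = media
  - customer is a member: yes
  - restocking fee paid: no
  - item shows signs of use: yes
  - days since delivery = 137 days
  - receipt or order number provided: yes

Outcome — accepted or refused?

Atomic conditions:
  restocking fee paid: no → false
  NOT item shows signs of use: yes → false
  customer is a member: yes → true
  NOT original tags attached: yes → false
  item marked final-sale: yes → true
  packaging opened: yes → true
  receipt or order number provided: yes → true
  days since delivery < 240 days: 137 < 240 is true
  item price ≥ 1664.25 USD: 1152.83 ≥ 1664.25 is false
  item shows signs of use: yes → true
  damaged in transit: no → false
  return reason = wrong-item: late == wrong-item is false
  item category = electronics: media == electronics is false
  original tags attached: yes → true
  NOT restocking fee paid: no → true
Combine:
[1.3.1.1] true OR false = true
[1.3.1] NOT true = false
[1.3] NOT false = true
[1] false AND false AND true = false
[2.2] true OR true = true
[2.3] exactly-one(true, false) = true
[2] true OR true OR true = true
[3.2] false OR false = false
[3.3.1] false OR true = true
[3.3] NOT true = false
[3] true OR false OR false = true
[4] true → true = true
[root] false OR true OR true OR true = true
Overall: true → accepted

Accepted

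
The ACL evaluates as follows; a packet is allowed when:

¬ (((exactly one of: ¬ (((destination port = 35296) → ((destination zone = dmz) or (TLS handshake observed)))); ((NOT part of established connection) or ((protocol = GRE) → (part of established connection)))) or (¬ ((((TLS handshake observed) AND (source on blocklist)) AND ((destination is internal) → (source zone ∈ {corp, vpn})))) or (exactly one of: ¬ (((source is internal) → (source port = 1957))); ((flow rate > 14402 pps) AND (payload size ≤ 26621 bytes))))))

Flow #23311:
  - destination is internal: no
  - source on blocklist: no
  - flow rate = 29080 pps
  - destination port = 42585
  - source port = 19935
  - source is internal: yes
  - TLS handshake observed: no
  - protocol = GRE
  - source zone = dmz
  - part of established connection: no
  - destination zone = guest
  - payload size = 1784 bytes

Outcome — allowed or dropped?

Dropped

Atomic conditions:
  destination port = 35296: 42585 == 35296 is false
  destination zone = dmz: guest == dmz is false
  TLS handshake observed: no → false
  NOT part of established connection: no → true
  protocol = GRE: GRE == GRE is true
  part of established connection: no → false
  source on blocklist: no → false
  destination is internal: no → false
  source zone ∈ {corp, vpn}: dmz is not in the set → false
  source is internal: yes → true
  source port = 1957: 19935 == 1957 is false
  flow rate > 14402 pps: 29080 > 14402 is true
  payload size ≤ 26621 bytes: 1784 ≤ 26621 is true
Combine:
[1.1.1.1.2] false OR false = false
[1.1.1.1] false → false (antecedent false ⇒ implication holds) = true
[1.1.1] NOT true = false
[1.1.2.2] true → false = false
[1.1.2] true OR false = true
[1.1] exactly-one(false, true) = true
[1.2.1.1.1] false AND false = false
[1.2.1.1.2] false → false (antecedent false ⇒ implication holds) = true
[1.2.1.1] false AND true = false
[1.2.1] NOT false = true
[1.2.2.1.1] true → false = false
[1.2.2.1] NOT false = true
[1.2.2.2] true AND true = true
[1.2.2] exactly-one(true, true) = false
[1.2] true OR false = true
[1] true OR true = true
[root] NOT true = false
Overall: false → dropped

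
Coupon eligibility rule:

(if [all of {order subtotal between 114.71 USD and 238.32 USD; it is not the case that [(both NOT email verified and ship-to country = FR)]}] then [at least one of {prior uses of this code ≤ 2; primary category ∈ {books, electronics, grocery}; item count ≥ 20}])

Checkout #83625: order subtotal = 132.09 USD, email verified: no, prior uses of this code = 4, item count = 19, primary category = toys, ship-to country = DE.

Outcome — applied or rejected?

Rejected

Atomic conditions:
  order subtotal between 114.71 USD and 238.32 USD: 132.09 in [114.71, 238.32] is true
  NOT email verified: no → true
  ship-to country = FR: DE == FR is false
  prior uses of this code ≤ 2: 4 ≤ 2 is false
  primary category ∈ {books, electronics, grocery}: toys is not in the set → false
  item count ≥ 20: 19 ≥ 20 is false
Combine:
[1.2.1] true AND false = false
[1.2] NOT false = true
[1] true AND true = true
[2] false OR false OR false = false
[root] true → false = false
Overall: false → rejected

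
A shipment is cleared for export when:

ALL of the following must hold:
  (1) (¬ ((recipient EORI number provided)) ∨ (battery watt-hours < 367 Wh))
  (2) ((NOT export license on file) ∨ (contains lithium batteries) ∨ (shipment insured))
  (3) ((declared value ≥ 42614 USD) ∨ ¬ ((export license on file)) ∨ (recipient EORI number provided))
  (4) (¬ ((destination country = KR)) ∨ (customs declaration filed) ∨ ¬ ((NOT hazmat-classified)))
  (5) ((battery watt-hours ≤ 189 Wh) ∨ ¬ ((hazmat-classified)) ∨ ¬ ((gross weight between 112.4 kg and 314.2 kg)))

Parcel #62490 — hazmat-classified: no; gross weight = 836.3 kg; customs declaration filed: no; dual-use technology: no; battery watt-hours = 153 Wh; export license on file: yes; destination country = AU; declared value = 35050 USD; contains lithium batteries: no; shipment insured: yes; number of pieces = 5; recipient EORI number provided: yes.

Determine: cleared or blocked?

Atomic conditions:
  recipient EORI number provided: yes → true
  battery watt-hours < 367 Wh: 153 < 367 is true
  NOT export license on file: yes → false
  contains lithium batteries: no → false
  shipment insured: yes → true
  declared value ≥ 42614 USD: 35050 ≥ 42614 is false
  export license on file: yes → true
  destination country = KR: AU == KR is false
  customs declaration filed: no → false
  NOT hazmat-classified: no → true
  battery watt-hours ≤ 189 Wh: 153 ≤ 189 is true
  hazmat-classified: no → false
  gross weight between 112.4 kg and 314.2 kg: 836.3 in [112.4, 314.2] is false
Combine:
[1.1] NOT true = false
[1] false OR true = true
[2] false OR false OR true = true
[3.2] NOT true = false
[3] false OR false OR true = true
[4.1] NOT false = true
[4.3] NOT true = false
[4] true OR false OR false = true
[5.2] NOT false = true
[5.3] NOT false = true
[5] true OR true OR true = true
[root] true AND true AND true AND true AND true = true
Overall: true → cleared

Cleared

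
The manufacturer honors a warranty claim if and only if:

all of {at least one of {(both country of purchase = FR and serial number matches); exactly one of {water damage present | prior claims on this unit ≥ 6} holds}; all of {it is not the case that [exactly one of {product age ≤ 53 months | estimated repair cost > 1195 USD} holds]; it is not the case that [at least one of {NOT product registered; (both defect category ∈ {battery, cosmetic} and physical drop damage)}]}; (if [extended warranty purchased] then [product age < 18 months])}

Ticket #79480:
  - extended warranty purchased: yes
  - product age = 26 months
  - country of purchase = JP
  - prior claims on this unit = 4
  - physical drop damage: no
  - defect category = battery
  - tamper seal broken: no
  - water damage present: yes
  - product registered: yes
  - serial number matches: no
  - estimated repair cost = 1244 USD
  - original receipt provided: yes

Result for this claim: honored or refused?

Refused

Atomic conditions:
  country of purchase = FR: JP == FR is false
  serial number matches: no → false
  water damage present: yes → true
  prior claims on this unit ≥ 6: 4 ≥ 6 is false
  product age ≤ 53 months: 26 ≤ 53 is true
  estimated repair cost > 1195 USD: 1244 > 1195 is true
  NOT product registered: yes → false
  defect category ∈ {battery, cosmetic}: battery is in the set → true
  physical drop damage: no → false
  extended warranty purchased: yes → true
  product age < 18 months: 26 < 18 is false
Combine:
[1.1] false AND false = false
[1.2] exactly-one(true, false) = true
[1] false OR true = true
[2.1.1] exactly-one(true, true) = false
[2.1] NOT false = true
[2.2.1.2] true AND false = false
[2.2.1] false OR false = false
[2.2] NOT false = true
[2] true AND true = true
[3] true → false = false
[root] true AND true AND false = false
Overall: false → refused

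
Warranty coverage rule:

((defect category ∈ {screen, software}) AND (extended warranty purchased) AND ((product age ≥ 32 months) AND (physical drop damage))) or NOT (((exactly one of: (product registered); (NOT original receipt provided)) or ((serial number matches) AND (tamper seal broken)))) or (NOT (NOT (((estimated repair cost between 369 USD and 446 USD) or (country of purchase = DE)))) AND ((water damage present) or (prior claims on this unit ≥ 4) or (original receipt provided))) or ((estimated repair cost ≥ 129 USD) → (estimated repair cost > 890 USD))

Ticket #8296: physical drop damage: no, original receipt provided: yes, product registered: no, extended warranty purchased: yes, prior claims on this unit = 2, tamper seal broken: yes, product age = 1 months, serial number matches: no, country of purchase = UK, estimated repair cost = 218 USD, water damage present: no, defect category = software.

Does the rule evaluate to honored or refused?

Honored

Atomic conditions:
  defect category ∈ {screen, software}: software is in the set → true
  extended warranty purchased: yes → true
  product age ≥ 32 months: 1 ≥ 32 is false
  physical drop damage: no → false
  product registered: no → false
  NOT original receipt provided: yes → false
  serial number matches: no → false
  tamper seal broken: yes → true
  estimated repair cost between 369 USD and 446 USD: 218 in [369, 446] is false
  country of purchase = DE: UK == DE is false
  water damage present: no → false
  prior claims on this unit ≥ 4: 2 ≥ 4 is false
  original receipt provided: yes → true
  estimated repair cost ≥ 129 USD: 218 ≥ 129 is true
  estimated repair cost > 890 USD: 218 > 890 is false
Combine:
[1.3] false AND false = false
[1] true AND true AND false = false
[2.1.1] exactly-one(false, false) = false
[2.1.2] false AND true = false
[2.1] false OR false = false
[2] NOT false = true
[3.1.1.1] false OR false = false
[3.1.1] NOT false = true
[3.1] NOT true = false
[3.2] false OR false OR true = true
[3] false AND true = false
[4] true → false = false
[root] false OR true OR false OR false = true
Overall: true → honored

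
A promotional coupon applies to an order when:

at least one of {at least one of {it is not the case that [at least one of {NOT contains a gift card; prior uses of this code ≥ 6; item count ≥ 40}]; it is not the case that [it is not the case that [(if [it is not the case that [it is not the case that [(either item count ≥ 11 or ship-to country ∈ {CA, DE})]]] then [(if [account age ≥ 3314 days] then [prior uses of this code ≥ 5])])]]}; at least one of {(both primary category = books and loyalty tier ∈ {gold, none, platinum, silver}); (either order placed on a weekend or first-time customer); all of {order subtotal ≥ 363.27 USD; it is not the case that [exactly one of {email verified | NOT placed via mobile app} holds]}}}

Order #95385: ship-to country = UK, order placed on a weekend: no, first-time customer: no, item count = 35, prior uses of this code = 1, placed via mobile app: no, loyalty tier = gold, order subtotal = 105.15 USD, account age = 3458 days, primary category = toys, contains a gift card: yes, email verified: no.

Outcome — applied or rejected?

Atomic conditions:
  NOT contains a gift card: yes → false
  prior uses of this code ≥ 6: 1 ≥ 6 is false
  item count ≥ 40: 35 ≥ 40 is false
  item count ≥ 11: 35 ≥ 11 is true
  ship-to country ∈ {CA, DE}: UK is not in the set → false
  account age ≥ 3314 days: 3458 ≥ 3314 is true
  prior uses of this code ≥ 5: 1 ≥ 5 is false
  primary category = books: toys == books is false
  loyalty tier ∈ {gold, none, platinum, silver}: gold is in the set → true
  order placed on a weekend: no → false
  first-time customer: no → false
  order subtotal ≥ 363.27 USD: 105.15 ≥ 363.27 is false
  email verified: no → false
  NOT placed via mobile app: no → true
Combine:
[1.1.1] false OR false OR false = false
[1.1] NOT false = true
[1.2.1.1.1.1.1] true OR false = true
[1.2.1.1.1.1] NOT true = false
[1.2.1.1.1] NOT false = true
[1.2.1.1.2] true → false = false
[1.2.1.1] true → false = false
[1.2.1] NOT false = true
[1.2] NOT true = false
[1] true OR false = true
[2.1] false AND true = false
[2.2] false OR false = false
[2.3.2.1] exactly-one(false, true) = true
[2.3.2] NOT true = false
[2.3] false AND false = false
[2] false OR false OR false = false
[root] true OR false = true
Overall: true → applied

Applied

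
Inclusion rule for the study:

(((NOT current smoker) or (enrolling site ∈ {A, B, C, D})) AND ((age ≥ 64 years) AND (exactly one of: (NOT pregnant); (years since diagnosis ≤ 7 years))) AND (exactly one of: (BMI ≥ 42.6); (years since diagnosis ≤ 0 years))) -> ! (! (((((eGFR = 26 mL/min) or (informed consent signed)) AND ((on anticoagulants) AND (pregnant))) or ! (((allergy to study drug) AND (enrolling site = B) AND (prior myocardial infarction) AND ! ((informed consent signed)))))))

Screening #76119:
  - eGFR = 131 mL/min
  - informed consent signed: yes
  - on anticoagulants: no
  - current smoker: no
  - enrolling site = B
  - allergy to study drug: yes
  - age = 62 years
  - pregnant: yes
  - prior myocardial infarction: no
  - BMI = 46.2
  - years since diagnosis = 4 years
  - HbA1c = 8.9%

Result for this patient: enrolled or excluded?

Atomic conditions:
  NOT current smoker: no → true
  enrolling site ∈ {A, B, C, D}: B is in the set → true
  age ≥ 64 years: 62 ≥ 64 is false
  NOT pregnant: yes → false
  years since diagnosis ≤ 7 years: 4 ≤ 7 is true
  BMI ≥ 42.6: 46.2 ≥ 42.6 is true
  years since diagnosis ≤ 0 years: 4 ≤ 0 is false
  eGFR = 26 mL/min: 131 == 26 is false
  informed consent signed: yes → true
  on anticoagulants: no → false
  pregnant: yes → true
  allergy to study drug: yes → true
  enrolling site = B: B == B is true
  prior myocardial infarction: no → false
Combine:
[1.1] true OR true = true
[1.2.2] exactly-one(false, true) = true
[1.2] false AND true = false
[1.3] exactly-one(true, false) = true
[1] true AND false AND true = false
[2.1.1.1.1] false OR true = true
[2.1.1.1.2] false AND true = false
[2.1.1.1] true AND false = false
[2.1.1.2.1.4] NOT true = false
[2.1.1.2.1] true AND true AND false AND false = false
[2.1.1.2] NOT false = true
[2.1.1] false OR true = true
[2.1] NOT true = false
[2] NOT false = true
[root] false → true (antecedent false ⇒ implication holds) = true
Overall: true → enrolled

Enrolled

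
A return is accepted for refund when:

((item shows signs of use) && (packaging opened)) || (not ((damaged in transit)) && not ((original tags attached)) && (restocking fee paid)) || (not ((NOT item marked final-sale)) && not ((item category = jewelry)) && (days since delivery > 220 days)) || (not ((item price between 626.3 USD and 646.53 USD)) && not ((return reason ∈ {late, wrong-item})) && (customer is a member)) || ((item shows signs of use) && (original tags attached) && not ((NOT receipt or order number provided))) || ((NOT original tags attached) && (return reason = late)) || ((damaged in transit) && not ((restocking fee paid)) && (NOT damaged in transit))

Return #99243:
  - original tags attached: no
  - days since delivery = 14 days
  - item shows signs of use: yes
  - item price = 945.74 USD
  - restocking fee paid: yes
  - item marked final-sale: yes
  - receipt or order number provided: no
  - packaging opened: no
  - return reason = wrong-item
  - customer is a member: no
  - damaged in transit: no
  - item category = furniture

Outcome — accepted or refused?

Atomic conditions:
  item shows signs of use: yes → true
  packaging opened: no → false
  damaged in transit: no → false
  original tags attached: no → false
  restocking fee paid: yes → true
  NOT item marked final-sale: yes → false
  item category = jewelry: furniture == jewelry is false
  days since delivery > 220 days: 14 > 220 is false
  item price between 626.3 USD and 646.53 USD: 945.74 in [626.3, 646.53] is false
  return reason ∈ {late, wrong-item}: wrong-item is in the set → true
  customer is a member: no → false
  NOT receipt or order number provided: no → true
  NOT original tags attached: no → true
  return reason = late: wrong-item == late is false
  NOT damaged in transit: no → true
Combine:
[1] true AND false = false
[2.1] NOT false = true
[2.2] NOT false = true
[2] true AND true AND true = true
[3.1] NOT false = true
[3.2] NOT false = true
[3] true AND true AND false = false
[4.1] NOT false = true
[4.2] NOT true = false
[4] true AND false AND false = false
[5.3] NOT true = false
[5] true AND false AND false = false
[6] true AND false = false
[7.2] NOT true = false
[7] false AND false AND true = false
[root] false OR true OR false OR false OR false OR false OR false = true
Overall: true → accepted

Accepted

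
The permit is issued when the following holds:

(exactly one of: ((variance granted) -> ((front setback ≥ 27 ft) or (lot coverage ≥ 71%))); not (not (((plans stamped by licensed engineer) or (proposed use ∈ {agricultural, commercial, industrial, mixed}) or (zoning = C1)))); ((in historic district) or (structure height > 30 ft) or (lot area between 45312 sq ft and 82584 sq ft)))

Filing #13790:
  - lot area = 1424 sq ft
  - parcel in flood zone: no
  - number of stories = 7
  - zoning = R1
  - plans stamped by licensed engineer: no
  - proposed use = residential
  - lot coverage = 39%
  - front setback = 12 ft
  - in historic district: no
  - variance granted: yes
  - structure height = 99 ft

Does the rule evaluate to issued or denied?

Issued

Atomic conditions:
  variance granted: yes → true
  front setback ≥ 27 ft: 12 ≥ 27 is false
  lot coverage ≥ 71%: 39 ≥ 71 is false
  plans stamped by licensed engineer: no → false
  proposed use ∈ {agricultural, commercial, industrial, mixed}: residential is not in the set → false
  zoning = C1: R1 == C1 is false
  in historic district: no → false
  structure height > 30 ft: 99 > 30 is true
  lot area between 45312 sq ft and 82584 sq ft: 1424 in [45312, 82584] is false
Combine:
[1.2] false OR false = false
[1] true → false = false
[2.1.1] false OR false OR false = false
[2.1] NOT false = true
[2] NOT true = false
[3] false OR true OR false = true
[root] exactly-one(false, false, true) = true
Overall: true → issued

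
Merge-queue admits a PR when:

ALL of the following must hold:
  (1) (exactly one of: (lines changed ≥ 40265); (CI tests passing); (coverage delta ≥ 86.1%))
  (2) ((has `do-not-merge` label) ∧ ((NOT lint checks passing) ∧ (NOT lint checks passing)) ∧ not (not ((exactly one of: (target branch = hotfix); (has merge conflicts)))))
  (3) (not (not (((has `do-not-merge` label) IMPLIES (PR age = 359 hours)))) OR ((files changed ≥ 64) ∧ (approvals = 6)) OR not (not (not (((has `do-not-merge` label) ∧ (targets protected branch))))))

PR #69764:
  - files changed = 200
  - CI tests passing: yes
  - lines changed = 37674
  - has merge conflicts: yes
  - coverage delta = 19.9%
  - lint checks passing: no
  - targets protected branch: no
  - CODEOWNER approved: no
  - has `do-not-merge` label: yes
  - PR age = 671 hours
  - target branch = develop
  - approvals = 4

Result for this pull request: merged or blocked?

Atomic conditions:
  lines changed ≥ 40265: 37674 ≥ 40265 is false
  CI tests passing: yes → true
  coverage delta ≥ 86.1%: 19.9 ≥ 86.1 is false
  has `do-not-merge` label: yes → true
  NOT lint checks passing: no → true
  target branch = hotfix: develop == hotfix is false
  has merge conflicts: yes → true
  PR age = 359 hours: 671 == 359 is false
  files changed ≥ 64: 200 ≥ 64 is true
  approvals = 6: 4 == 6 is false
  targets protected branch: no → false
Combine:
[1] exactly-one(false, true, false) = true
[2.2] true AND true = true
[2.3.1.1] exactly-one(false, true) = true
[2.3.1] NOT true = false
[2.3] NOT false = true
[2] true AND true AND true = true
[3.1.1.1] true → false = false
[3.1.1] NOT false = true
[3.1] NOT true = false
[3.2] true AND false = false
[3.3.1.1.1] true AND false = false
[3.3.1.1] NOT false = true
[3.3.1] NOT true = false
[3.3] NOT false = true
[3] false OR false OR true = true
[root] true AND true AND true = true
Overall: true → merged

Merged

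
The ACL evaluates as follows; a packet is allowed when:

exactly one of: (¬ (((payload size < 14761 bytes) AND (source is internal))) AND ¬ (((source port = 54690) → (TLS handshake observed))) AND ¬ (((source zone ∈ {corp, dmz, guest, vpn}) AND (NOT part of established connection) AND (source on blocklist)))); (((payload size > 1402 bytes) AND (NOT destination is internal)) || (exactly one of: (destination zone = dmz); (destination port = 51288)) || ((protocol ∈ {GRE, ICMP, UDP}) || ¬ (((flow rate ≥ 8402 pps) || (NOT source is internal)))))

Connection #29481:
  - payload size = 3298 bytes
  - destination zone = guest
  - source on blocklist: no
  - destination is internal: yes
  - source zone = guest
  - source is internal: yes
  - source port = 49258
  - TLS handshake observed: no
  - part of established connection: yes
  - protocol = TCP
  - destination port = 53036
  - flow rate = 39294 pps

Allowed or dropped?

Atomic conditions:
  payload size < 14761 bytes: 3298 < 14761 is true
  source is internal: yes → true
  source port = 54690: 49258 == 54690 is false
  TLS handshake observed: no → false
  source zone ∈ {corp, dmz, guest, vpn}: guest is in the set → true
  NOT part of established connection: yes → false
  source on blocklist: no → false
  payload size > 1402 bytes: 3298 > 1402 is true
  NOT destination is internal: yes → false
  destination zone = dmz: guest == dmz is false
  destination port = 51288: 53036 == 51288 is false
  protocol ∈ {GRE, ICMP, UDP}: TCP is not in the set → false
  flow rate ≥ 8402 pps: 39294 ≥ 8402 is true
  NOT source is internal: yes → false
Combine:
[1.1.1] true AND true = true
[1.1] NOT true = false
[1.2.1] false → false (antecedent false ⇒ implication holds) = true
[1.2] NOT true = false
[1.3.1] true AND false AND false = false
[1.3] NOT false = true
[1] false AND false AND true = false
[2.1] true AND false = false
[2.2] exactly-one(false, false) = false
[2.3.2.1] true OR false = true
[2.3.2] NOT true = false
[2.3] false OR false = false
[2] false OR false OR false = false
[root] exactly-one(false, false) = false
Overall: false → dropped

Dropped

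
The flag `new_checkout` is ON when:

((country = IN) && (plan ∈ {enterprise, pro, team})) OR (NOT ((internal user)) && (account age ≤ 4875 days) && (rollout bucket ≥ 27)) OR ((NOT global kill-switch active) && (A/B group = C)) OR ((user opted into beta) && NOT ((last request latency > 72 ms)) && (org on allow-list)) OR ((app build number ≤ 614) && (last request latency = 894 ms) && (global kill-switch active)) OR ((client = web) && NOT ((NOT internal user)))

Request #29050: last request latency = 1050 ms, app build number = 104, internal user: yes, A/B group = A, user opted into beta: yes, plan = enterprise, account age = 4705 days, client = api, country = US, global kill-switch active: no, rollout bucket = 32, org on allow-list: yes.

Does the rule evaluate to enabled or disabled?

Atomic conditions:
  country = IN: US == IN is false
  plan ∈ {enterprise, pro, team}: enterprise is in the set → true
  internal user: yes → true
  account age ≤ 4875 days: 4705 ≤ 4875 is true
  rollout bucket ≥ 27: 32 ≥ 27 is true
  NOT global kill-switch active: no → true
  A/B group = C: A == C is false
  user opted into beta: yes → true
  last request latency > 72 ms: 1050 > 72 is true
  org on allow-list: yes → true
  app build number ≤ 614: 104 ≤ 614 is true
  last request latency = 894 ms: 1050 == 894 is false
  global kill-switch active: no → false
  client = web: api == web is false
  NOT internal user: yes → false
Combine:
[1] false AND true = false
[2.1] NOT true = false
[2] false AND true AND true = false
[3] true AND false = false
[4.2] NOT true = false
[4] true AND false AND true = false
[5] true AND false AND false = false
[6.2] NOT false = true
[6] false AND true = false
[root] false OR false OR false OR false OR false OR false = false
Overall: false → disabled

Disabled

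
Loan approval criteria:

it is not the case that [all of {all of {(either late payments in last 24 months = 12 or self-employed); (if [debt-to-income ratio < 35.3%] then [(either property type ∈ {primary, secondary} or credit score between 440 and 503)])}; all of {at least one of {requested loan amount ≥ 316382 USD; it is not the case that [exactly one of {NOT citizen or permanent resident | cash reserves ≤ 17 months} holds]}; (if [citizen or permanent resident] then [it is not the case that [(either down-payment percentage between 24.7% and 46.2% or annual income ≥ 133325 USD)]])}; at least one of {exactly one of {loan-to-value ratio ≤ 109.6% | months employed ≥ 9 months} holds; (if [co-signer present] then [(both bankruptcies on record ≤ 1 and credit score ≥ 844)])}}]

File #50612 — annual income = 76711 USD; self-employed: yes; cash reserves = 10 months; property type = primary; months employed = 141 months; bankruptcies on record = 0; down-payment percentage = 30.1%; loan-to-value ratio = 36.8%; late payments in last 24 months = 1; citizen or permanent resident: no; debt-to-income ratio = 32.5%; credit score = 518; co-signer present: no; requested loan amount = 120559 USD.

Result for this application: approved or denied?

Denied

Atomic conditions:
  late payments in last 24 months = 12: 1 == 12 is false
  self-employed: yes → true
  debt-to-income ratio < 35.3%: 32.5 < 35.3 is true
  property type ∈ {primary, secondary}: primary is in the set → true
  credit score between 440 and 503: 518 in [440, 503] is false
  requested loan amount ≥ 316382 USD: 120559 ≥ 316382 is false
  NOT citizen or permanent resident: no → true
  cash reserves ≤ 17 months: 10 ≤ 17 is true
  citizen or permanent resident: no → false
  down-payment percentage between 24.7% and 46.2%: 30.1 in [24.7, 46.2] is true
  annual income ≥ 133325 USD: 76711 ≥ 133325 is false
  loan-to-value ratio ≤ 109.6%: 36.8 ≤ 109.6 is true
  months employed ≥ 9 months: 141 ≥ 9 is true
  co-signer present: no → false
  bankruptcies on record ≤ 1: 0 ≤ 1 is true
  credit score ≥ 844: 518 ≥ 844 is false
Combine:
[1.1.1] false OR true = true
[1.1.2.2] true OR false = true
[1.1.2] true → true = true
[1.1] true AND true = true
[1.2.1.2.1] exactly-one(true, true) = false
[1.2.1.2] NOT false = true
[1.2.1] false OR true = true
[1.2.2.2.1] true OR false = true
[1.2.2.2] NOT true = false
[1.2.2] false → false (antecedent false ⇒ implication holds) = true
[1.2] true AND true = true
[1.3.1] exactly-one(true, true) = false
[1.3.2.2] true AND false = false
[1.3.2] false → false (antecedent false ⇒ implication holds) = true
[1.3] false OR true = true
[1] true AND true AND true = true
[root] NOT true = false
Overall: false → denied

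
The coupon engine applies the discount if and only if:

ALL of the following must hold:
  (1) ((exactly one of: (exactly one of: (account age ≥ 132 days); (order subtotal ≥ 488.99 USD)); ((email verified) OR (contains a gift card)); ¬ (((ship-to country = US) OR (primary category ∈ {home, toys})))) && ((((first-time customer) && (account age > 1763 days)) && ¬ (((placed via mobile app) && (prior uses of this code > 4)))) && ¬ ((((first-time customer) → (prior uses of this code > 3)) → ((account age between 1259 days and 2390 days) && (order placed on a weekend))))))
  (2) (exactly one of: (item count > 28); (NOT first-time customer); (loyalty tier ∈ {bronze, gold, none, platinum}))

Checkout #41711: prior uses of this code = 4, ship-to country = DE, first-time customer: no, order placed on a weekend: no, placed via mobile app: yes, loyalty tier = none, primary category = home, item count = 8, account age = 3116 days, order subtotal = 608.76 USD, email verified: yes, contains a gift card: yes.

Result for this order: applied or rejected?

Atomic conditions:
  account age ≥ 132 days: 3116 ≥ 132 is true
  order subtotal ≥ 488.99 USD: 608.76 ≥ 488.99 is true
  email verified: yes → true
  contains a gift card: yes → true
  ship-to country = US: DE == US is false
  primary category ∈ {home, toys}: home is in the set → true
  first-time customer: no → false
  account age > 1763 days: 3116 > 1763 is true
  placed via mobile app: yes → true
  prior uses of this code > 4: 4 > 4 is false
  prior uses of this code > 3: 4 > 3 is true
  account age between 1259 days and 2390 days: 3116 in [1259, 2390] is false
  order placed on a weekend: no → false
  item count > 28: 8 > 28 is false
  NOT first-time customer: no → true
  loyalty tier ∈ {bronze, gold, none, platinum}: none is in the set → true
Combine:
[1.1.1] exactly-one(true, true) = false
[1.1.2] true OR true = true
[1.1.3.1] false OR true = true
[1.1.3] NOT true = false
[1.1] exactly-one(false, true, false) = true
[1.2.1.1] false AND true = false
[1.2.1.2.1] true AND false = false
[1.2.1.2] NOT false = true
[1.2.1] false AND true = false
[1.2.2.1.1] false → true (antecedent false ⇒ implication holds) = true
[1.2.2.1.2] false AND false = false
[1.2.2.1] true → false = false
[1.2.2] NOT false = true
[1.2] false AND true = false
[1] true AND false = false
[2] exactly-one(false, true, true) = false
[root] false AND false = false
Overall: false → rejected

Rejected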